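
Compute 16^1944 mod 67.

15

Successive squares of 16 mod 67: 16^1≡16, 16^2≡55, 16^4≡10, 16^8≡33, 16^16≡17, 16^32≡21, 16^64≡39, 16^128≡47, 16^256≡65, 16^512≡4, 16^1024≡16.
1944 = 8 + 16 + 128 + 256 + 512 + 1024, so 16^1944 ≡ 33·17·47·65·4·16 ≡ 15 (mod 67).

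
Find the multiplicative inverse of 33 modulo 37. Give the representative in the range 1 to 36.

37 = 1·33 + 4
33 = 8·4 + 1
4 = 4·1 + 0
Back-substituting gives 33·9 ≡ 1 (mod 37).

9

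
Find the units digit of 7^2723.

Last digits of 7^n: 7, 9, 3, 1 (period 4).
2723 leaves remainder 3 on division by 4, so 7^2723 ends in 3.

3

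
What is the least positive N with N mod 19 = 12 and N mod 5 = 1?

31

Since 5·4 ≡ 1 (mod 19), take x = 1 + 5·((12−1)·4 mod 19) = 1 + 5·6 = 31.
Check: 31 mod 19 = 12, 31 mod 5 = 1.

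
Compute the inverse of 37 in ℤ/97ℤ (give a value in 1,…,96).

21

97 = 2·37 + 23
37 = 1·23 + 14
23 = 1·14 + 9
14 = 1·9 + 5
9 = 1·5 + 4
5 = 1·4 + 1
4 = 4·1 + 0
Back-substituting gives 37·21 ≡ 1 (mod 97).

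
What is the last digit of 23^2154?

9

Powers of 3 mod 10 repeat with period 4: 3, 9, 7, 1.
2154 leaves remainder 2 on division by 4, so 23^2154 ends in 9.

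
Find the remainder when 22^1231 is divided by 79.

64

By repeated squaring mod 79: 22^1≡22, 22^2≡10, 22^4≡21, 22^8≡46, 22^16≡62, 22^32≡52, 22^64≡18, 22^128≡8, 22^256≡64, 22^512≡67, 22^1024≡65.
1231 = 1 + 2 + 4 + 8 + 64 + 128 + 1024, so 22^1231 ≡ 22·10·21·46·18·8·65 ≡ 64 (mod 79).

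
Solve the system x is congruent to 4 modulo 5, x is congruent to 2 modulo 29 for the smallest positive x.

89

x ≡ 4 (mod 5) gives x ∈ {4, 9, 14, 19, 24, 29, 34, 39, …}.
The first of these with x mod 29 = 2 is 89.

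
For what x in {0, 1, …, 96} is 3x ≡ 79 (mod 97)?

The inverse of 3 mod 97 is 65 (since 3·65 = 195 ≡ 1).
So x ≡ 65·79 = 5135 ≡ 91 (mod 97).

91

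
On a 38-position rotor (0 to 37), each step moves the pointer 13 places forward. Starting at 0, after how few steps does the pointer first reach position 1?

13⁻¹ ≡ 3 (mod 38) because 13·3 = 39 = 1·38 + 1.
Multiplying both sides by 3: x ≡ 3·1 = 3 ≡ 3 (mod 38).
Check: 13·3 = 39 = 1·38 + 1.

3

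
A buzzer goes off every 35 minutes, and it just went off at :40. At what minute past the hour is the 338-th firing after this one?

338·35 = 11830.
11830 mod 60 = 10 (since 197·60 = 11820).
(40 + 10) mod 60 = 50.

50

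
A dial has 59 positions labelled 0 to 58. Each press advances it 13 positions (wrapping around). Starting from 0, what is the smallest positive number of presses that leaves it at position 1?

50

13·50 = 650 = 11·59 + 1, so 13⁻¹ ≡ 50 (mod 59).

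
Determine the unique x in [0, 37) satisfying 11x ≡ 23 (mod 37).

29

11⁻¹ ≡ 27 (mod 37) because 11·27 = 297 = 8·37 + 1.
Multiplying both sides by 27: x ≡ 27·23 = 621 ≡ 29 (mod 37).
Check: 11·29 = 319 = 8·37 + 23.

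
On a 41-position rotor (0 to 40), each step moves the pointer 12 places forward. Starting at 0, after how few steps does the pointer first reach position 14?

8

The inverse of 12 mod 41 is 24 (since 12·24 = 288 ≡ 1).
So x ≡ 24·14 = 336 ≡ 8 (mod 41).
Check: 12·8 = 96 = 2·41 + 14.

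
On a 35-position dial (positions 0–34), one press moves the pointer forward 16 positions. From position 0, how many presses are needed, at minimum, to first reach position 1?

11

16·11 = 176 = 5·35 + 1, so 16⁻¹ ≡ 11 (mod 35).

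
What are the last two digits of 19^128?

41

Square-and-reduce mod 100: 19^1≡19, 19^2≡61, 19^4≡21, 19^8≡41, 19^16≡81, 19^32≡61, 19^64≡21, 19^128≡41.
Since 128 = 128 in binary, 19^128 ≡ 41 ≡ 41 (mod 100).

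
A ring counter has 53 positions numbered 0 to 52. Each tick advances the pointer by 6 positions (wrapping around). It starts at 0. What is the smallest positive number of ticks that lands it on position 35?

50

6⁻¹ ≡ 9 (mod 53) because 6·9 = 54 = 1·53 + 1.
Multiplying both sides by 9: x ≡ 9·35 = 315 ≡ 50 (mod 53).
Check: 6·50 = 300 = 5·53 + 35.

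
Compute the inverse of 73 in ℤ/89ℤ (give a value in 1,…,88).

50

89 = 1·73 + 16
73 = 4·16 + 9
16 = 1·9 + 7
9 = 1·7 + 2
7 = 3·2 + 1
2 = 2·1 + 0
Back-substituting gives 73·50 ≡ 1 (mod 89).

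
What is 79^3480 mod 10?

Powers of 9 mod 10 repeat with period 2: 9, 1.
3480 leaves remainder 0 on division by 2, so 79^3480 ends in 1.

1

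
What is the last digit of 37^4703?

Powers of 7 mod 10 repeat with period 4: 7, 9, 3, 1.
4703 leaves remainder 3 on division by 4, so 37^4703 ends in 3.

3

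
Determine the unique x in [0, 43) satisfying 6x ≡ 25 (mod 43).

The inverse of 6 mod 43 is 36 (since 6·36 = 216 ≡ 1).
Multiplying both sides by 36: x ≡ 36·25 = 900 ≡ 40 (mod 43).
Check: 6·40 = 240 = 5·43 + 25.

40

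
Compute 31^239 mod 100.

71

By repeated squaring mod 100: 31^1≡31, 31^2≡61, 31^4≡21, 31^8≡41, 31^16≡81, 31^32≡61, 31^64≡21, 31^128≡41.
239 = 1 + 2 + 4 + 8 + 32 + 64 + 128, so 31^239 ≡ 31·61·21·41·61·21·41 ≡ 71 (mod 100).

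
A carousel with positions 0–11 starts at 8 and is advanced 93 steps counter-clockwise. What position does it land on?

11

93 = 7·12 + 9, so 93 mod 12 = 9.
(8 − 9) mod 12 = 11.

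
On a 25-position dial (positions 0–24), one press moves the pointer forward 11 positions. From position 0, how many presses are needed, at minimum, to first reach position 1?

16

11·16 = 176 = 7·25 + 1, so 11⁻¹ ≡ 16 (mod 25).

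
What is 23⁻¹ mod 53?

23·30 = 690 = 13·53 + 1, so 23⁻¹ ≡ 30 (mod 53).

30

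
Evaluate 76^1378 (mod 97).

32

Successive squares of 76 mod 97: 76^1≡76, 76^2≡53, 76^4≡93, 76^8≡16, 76^16≡62, 76^32≡61, 76^64≡35, 76^128≡61, 76^256≡35, 76^512≡61, 76^1024≡35.
1378 = 2 + 32 + 64 + 256 + 1024, so 76^1378 ≡ 53·61·35·35·35 ≡ 32 (mod 97).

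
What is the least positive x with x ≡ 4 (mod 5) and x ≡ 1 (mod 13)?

14

x ≡ 4 (mod 5) gives x ∈ {4, 9, 14}.
The first of these with x mod 13 = 1 is 14.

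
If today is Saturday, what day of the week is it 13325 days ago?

13325 = 1903·7 + 4, so 13325 mod 7 = 4.
Saturday − 4 days → Tuesday.

Tuesday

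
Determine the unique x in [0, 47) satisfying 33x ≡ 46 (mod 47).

The inverse of 33 mod 47 is 10 (since 33·10 = 330 ≡ 1).
So x ≡ 10·46 = 460 ≡ 37 (mod 47).
Check: 33·37 = 1221 = 25·47 + 46.

37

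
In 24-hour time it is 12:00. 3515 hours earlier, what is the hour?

1

Dividing 3515 by 24 gives quotient 146 and remainder 11.
(12 − 11) mod 24 = 1.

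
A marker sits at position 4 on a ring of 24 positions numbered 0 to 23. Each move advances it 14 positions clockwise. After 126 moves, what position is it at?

126·14 = 1764.
1764 − 73·24 = 12, so 1764 ≡ 12 (mod 24).
(4 + 12) mod 24 = 16.

16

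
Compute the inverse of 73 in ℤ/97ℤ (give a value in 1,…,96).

73·4 = 292 = 3·97 + 1, so 73⁻¹ ≡ 4 (mod 97).

4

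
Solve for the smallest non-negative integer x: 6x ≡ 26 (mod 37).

29

The inverse of 6 mod 37 is 31 (since 6·31 = 186 ≡ 1).
Multiplying both sides by 31: x ≡ 31·26 = 806 ≡ 29 (mod 37).
Check: 6·29 = 174 = 4·37 + 26.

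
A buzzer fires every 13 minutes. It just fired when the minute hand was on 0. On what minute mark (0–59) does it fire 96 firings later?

96·13 = 1248.
1248 = 20·60 + 48, so 1248 mod 60 = 48.
(0 + 48) mod 60 = 48.

48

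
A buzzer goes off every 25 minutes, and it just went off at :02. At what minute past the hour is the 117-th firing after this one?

47

117·25 = 2925.
2925 mod 60 = 45 (since 48·60 = 2880).
(2 + 45) mod 60 = 47.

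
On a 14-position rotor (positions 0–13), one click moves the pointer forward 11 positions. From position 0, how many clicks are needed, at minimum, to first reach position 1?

9

14 = 1·11 + 3
11 = 3·3 + 2
3 = 1·2 + 1
2 = 2·1 + 0
Back-substituting gives 11·9 ≡ 1 (mod 14).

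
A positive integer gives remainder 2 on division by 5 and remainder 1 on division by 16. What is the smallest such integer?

17

x ≡ 2 (mod 5) gives x ∈ {2, 7, 12, 17}.
The first of these with x mod 16 = 1 is 17.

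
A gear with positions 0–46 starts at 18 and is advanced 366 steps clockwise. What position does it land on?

8

366 mod 47 = 37 (since 7·47 = 329).
(18 + 37) mod 47 = 8.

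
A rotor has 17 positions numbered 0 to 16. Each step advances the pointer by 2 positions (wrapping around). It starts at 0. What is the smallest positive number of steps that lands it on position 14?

7

2⁻¹ ≡ 9 (mod 17) because 2·9 = 18 = 1·17 + 1.
So x ≡ 9·14 = 126 ≡ 7 (mod 17).
Check: 2·7 = 14 = 0·17 + 14.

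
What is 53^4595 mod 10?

7

Last digits of 3^n: 3, 9, 7, 1 (period 4).
4595 leaves remainder 3 on division by 4, so 53^4595 ends in 7.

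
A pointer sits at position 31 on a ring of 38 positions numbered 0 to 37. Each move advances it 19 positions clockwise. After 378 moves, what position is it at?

31

378·19 = 7182.
Dividing 7182 by 38 gives quotient 189 and remainder 0.
(31 + 0) mod 38 = 31.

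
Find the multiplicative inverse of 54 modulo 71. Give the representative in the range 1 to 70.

25

71 = 1·54 + 17
54 = 3·17 + 3
17 = 5·3 + 2
3 = 1·2 + 1
2 = 2·1 + 0
Back-substituting gives 54·25 ≡ 1 (mod 71).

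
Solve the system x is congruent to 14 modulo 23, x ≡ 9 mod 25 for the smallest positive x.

x ≡ 14 (mod 23) gives x ∈ {14, 37, 60, 83, 106, 129, 152, 175, …}.
The first of these with x mod 25 = 9 is 359.

359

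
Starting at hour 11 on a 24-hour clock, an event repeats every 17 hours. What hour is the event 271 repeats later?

271·17 = 4607.
4607 − 191·24 = 23, so 4607 ≡ 23 (mod 24).
(11 + 23) mod 24 = 10.

10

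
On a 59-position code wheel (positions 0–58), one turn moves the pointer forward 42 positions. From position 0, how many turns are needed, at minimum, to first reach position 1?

52

59 = 1·42 + 17
42 = 2·17 + 8
17 = 2·8 + 1
8 = 8·1 + 0
Back-substituting gives 42·52 ≡ 1 (mod 59).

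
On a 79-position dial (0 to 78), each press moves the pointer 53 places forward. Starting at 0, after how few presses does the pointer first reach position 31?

14

53⁻¹ ≡ 3 (mod 79) because 53·3 = 159 = 2·79 + 1.
So x ≡ 3·31 = 93 ≡ 14 (mod 79).
Check: 53·14 = 742 = 9·79 + 31.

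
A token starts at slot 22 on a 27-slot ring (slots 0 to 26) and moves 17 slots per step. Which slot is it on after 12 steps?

12·17 = 204.
204 mod 27 = 15 (since 7·27 = 189).
(22 + 15) mod 27 = 10.

10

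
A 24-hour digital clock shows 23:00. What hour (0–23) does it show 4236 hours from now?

Dividing 4236 by 24 gives quotient 176 and remainder 12.
(23 + 12) mod 24 = 11.

11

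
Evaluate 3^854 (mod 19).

Square-and-reduce mod 19: 3^1≡3, 3^2≡9, 3^4≡5, 3^8≡6, 3^16≡17, 3^32≡4, 3^64≡16, 3^128≡9, 3^256≡5, 3^512≡6.
854 = 2 + 4 + 16 + 64 + 256 + 512, so 3^854 ≡ 9·5·17·16·5·6 ≡ 6 (mod 19).

6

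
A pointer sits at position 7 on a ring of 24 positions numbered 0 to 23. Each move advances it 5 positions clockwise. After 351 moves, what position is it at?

351·5 = 1755.
1755 mod 24 = 3 (since 73·24 = 1752).
(7 + 3) mod 24 = 10.

10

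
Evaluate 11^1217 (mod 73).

Square-and-reduce mod 73: 11^1≡11, 11^2≡48, 11^4≡41, 11^8≡2, 11^16≡4, 11^32≡16, 11^64≡37, 11^128≡55, 11^256≡32, 11^512≡2, 11^1024≡4.
Since 1217 = 1 + 64 + 128 + 1024 in binary, 11^1217 ≡ 11·37·55·4 ≡ 42 (mod 73).

42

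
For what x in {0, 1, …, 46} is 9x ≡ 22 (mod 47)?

The inverse of 9 mod 47 is 21 (since 9·21 = 189 ≡ 1).
Multiplying both sides by 21: x ≡ 21·22 = 462 ≡ 39 (mod 47).

39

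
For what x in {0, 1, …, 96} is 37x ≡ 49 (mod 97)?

59

The inverse of 37 mod 97 is 21 (since 37·21 = 777 ≡ 1).
Multiplying both sides by 21: x ≡ 21·49 = 1029 ≡ 59 (mod 97).
Check: 37·59 = 2183 = 22·97 + 49.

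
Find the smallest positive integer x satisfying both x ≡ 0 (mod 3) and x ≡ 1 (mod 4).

9

x ≡ 0 (mod 3) gives x ∈ {0, 3, 6, 9}.
The first of these with x mod 4 = 1 is 9.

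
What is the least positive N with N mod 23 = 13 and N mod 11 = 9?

Since 11·21 ≡ 1 (mod 23), take x = 9 + 11·((13−9)·21 mod 23) = 9 + 11·15 = 174.
Check: 174 mod 23 = 13, 174 mod 11 = 9.

174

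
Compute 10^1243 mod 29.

2

Successive squares of 10 mod 29: 10^1≡10, 10^2≡13, 10^4≡24, 10^8≡25, 10^16≡16, 10^32≡24, 10^64≡25, 10^128≡16, 10^256≡24, 10^512≡25, 10^1024≡16.
1243 = 1 + 2 + 8 + 16 + 64 + 128 + 1024, so 10^1243 ≡ 10·13·25·16·25·16·16 ≡ 2 (mod 29).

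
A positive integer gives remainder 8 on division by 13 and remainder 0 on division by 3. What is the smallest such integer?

Since 3·9 ≡ 1 (mod 13), take x = 0 + 3·((8−0)·9 mod 13) = 0 + 3·7 = 21.
Check: 21 mod 13 = 8, 21 mod 3 = 0.

21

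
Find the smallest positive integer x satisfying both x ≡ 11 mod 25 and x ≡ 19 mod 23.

111

x ≡ 19 (mod 23) gives x ∈ {19, 42, 65, 88, 111}.
The first of these with x mod 25 = 11 is 111.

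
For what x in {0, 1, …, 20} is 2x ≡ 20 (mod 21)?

10

2⁻¹ ≡ 11 (mod 21) because 2·11 = 22 = 1·21 + 1.
So x ≡ 11·20 = 220 ≡ 10 (mod 21).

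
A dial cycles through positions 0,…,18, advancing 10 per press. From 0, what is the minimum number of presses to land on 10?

10⁻¹ ≡ 2 (mod 19) because 10·2 = 20 = 1·19 + 1.
Multiplying both sides by 2: x ≡ 2·10 = 20 ≡ 1 (mod 19).

1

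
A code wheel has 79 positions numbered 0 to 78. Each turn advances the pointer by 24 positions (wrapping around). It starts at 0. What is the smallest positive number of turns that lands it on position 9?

30

The inverse of 24 mod 79 is 56 (since 24·56 = 1344 ≡ 1).
Multiplying both sides by 56: x ≡ 56·9 = 504 ≡ 30 (mod 79).
Check: 24·30 = 720 = 9·79 + 9.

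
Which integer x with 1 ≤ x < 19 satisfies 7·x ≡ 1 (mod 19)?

11

7·11 = 77 = 4·19 + 1, so 7⁻¹ ≡ 11 (mod 19).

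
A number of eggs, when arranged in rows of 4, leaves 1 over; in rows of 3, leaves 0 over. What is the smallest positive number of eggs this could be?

9

x ≡ 0 (mod 3) gives x ∈ {0, 3, 6, 9}.
The first of these with x mod 4 = 1 is 9.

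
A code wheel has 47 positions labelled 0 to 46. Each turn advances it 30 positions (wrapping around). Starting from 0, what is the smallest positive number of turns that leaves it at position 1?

11

47 = 1·30 + 17
30 = 1·17 + 13
17 = 1·13 + 4
13 = 3·4 + 1
4 = 4·1 + 0
Back-substituting gives 30·11 ≡ 1 (mod 47).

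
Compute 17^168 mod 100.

41

Successive squares of 17 mod 100: 17^1≡17, 17^2≡89, 17^4≡21, 17^8≡41, 17^16≡81, 17^32≡61, 17^64≡21, 17^128≡41.
168 = 8 + 32 + 128, so 17^168 ≡ 41·61·41 ≡ 41 (mod 100).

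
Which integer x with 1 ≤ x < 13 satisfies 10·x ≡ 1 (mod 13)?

4

13 = 1·10 + 3
10 = 3·3 + 1
3 = 3·1 + 0
Back-substituting gives 10·4 ≡ 1 (mod 13).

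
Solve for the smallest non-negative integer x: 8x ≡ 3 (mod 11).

8⁻¹ ≡ 7 (mod 11) because 8·7 = 56 = 5·11 + 1.
Multiplying both sides by 7: x ≡ 7·3 = 21 ≡ 10 (mod 11).

10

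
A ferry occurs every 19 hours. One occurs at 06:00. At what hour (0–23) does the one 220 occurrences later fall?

10

220·19 = 4180.
Dividing 4180 by 24 gives quotient 174 and remainder 4.
(6 + 4) mod 24 = 10.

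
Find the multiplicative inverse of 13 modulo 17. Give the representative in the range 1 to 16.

17 = 1·13 + 4
13 = 3·4 + 1
4 = 4·1 + 0
Back-substituting gives 13·4 ≡ 1 (mod 17).

4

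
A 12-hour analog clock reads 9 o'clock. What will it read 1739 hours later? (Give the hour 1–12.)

1739 = 144·12 + 11, so 1739 mod 12 = 11.
9 + 11 → 8 on a 12-hour dial.

8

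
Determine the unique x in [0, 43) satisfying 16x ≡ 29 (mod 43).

The inverse of 16 mod 43 is 35 (since 16·35 = 560 ≡ 1).
Multiplying both sides by 35: x ≡ 35·29 = 1015 ≡ 26 (mod 43).

26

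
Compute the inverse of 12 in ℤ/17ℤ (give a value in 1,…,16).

10

12·10 = 120 = 7·17 + 1, so 12⁻¹ ≡ 10 (mod 17).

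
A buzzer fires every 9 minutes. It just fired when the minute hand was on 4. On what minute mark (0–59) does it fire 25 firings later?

49

25·9 = 225.
225 = 3·60 + 45, so 225 mod 60 = 45.
(4 + 45) mod 60 = 49.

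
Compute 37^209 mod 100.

77

By repeated squaring mod 100: 37^1≡37, 37^2≡69, 37^4≡61, 37^8≡21, 37^16≡41, 37^32≡81, 37^64≡61, 37^128≡21.
Since 209 = 1 + 16 + 64 + 128 in binary, 37^209 ≡ 37·41·61·21 ≡ 77 (mod 100).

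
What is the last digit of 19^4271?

The units digit of 19^n cycles with period 2: 9, 1, …
4271 leaves remainder 1 on division by 2, so 19^4271 ends in 9.

9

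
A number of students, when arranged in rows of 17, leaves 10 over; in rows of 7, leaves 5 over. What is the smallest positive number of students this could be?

61

Since 7·5 ≡ 1 (mod 17), take x = 5 + 7·((10−5)·5 mod 17) = 5 + 7·8 = 61.
Check: 61 mod 17 = 10, 61 mod 7 = 5.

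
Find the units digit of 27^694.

9

The units digit of 27^n cycles with period 4: 7, 9, 3, 1, …
694 leaves remainder 2 on division by 4, so 27^694 ends in 9.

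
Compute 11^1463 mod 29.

12

Square-and-reduce mod 29: 11^1≡11, 11^2≡5, 11^4≡25, 11^8≡16, 11^16≡24, 11^32≡25, 11^64≡16, 11^128≡24, 11^256≡25, 11^512≡16, 11^1024≡24.
Since 1463 = 1 + 2 + 4 + 16 + 32 + 128 + 256 + 1024 in binary, 11^1463 ≡ 11·5·25·24·25·24·25·24 ≡ 12 (mod 29).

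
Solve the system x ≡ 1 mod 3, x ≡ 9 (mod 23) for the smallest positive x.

55

x ≡ 1 (mod 3) gives x ∈ {1, 4, 7, 10, 13, 16, 19, 22, …}.
The first of these with x mod 23 = 9 is 55.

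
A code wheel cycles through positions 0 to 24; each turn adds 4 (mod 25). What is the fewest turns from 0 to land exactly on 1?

25 = 6·4 + 1
4 = 4·1 + 0
Back-substituting gives 4·19 ≡ 1 (mod 25).

19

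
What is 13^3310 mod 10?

9

Last digits of 3^n: 3, 9, 7, 1 (period 4).
3310 leaves remainder 2 on division by 4, so 13^3310 ends in 9.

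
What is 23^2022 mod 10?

The units digit of 23^n cycles with period 4: 3, 9, 7, 1, …
2022 mod 4 = 2, so the last digit matches 3^2 = 9.

9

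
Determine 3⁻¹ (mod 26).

9

3·9 = 27 = 1·26 + 1, so 3⁻¹ ≡ 9 (mod 26).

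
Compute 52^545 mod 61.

60

By repeated squaring mod 61: 52^1≡52, 52^2≡20, 52^4≡34, 52^8≡58, 52^16≡9, 52^32≡20, 52^64≡34, 52^128≡58, 52^256≡9, 52^512≡20.
545 = 1 + 32 + 512, so 52^545 ≡ 52·20·20 ≡ 60 (mod 61).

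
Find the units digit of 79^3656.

Powers of 9 mod 10 repeat with period 2: 9, 1.
3656 mod 2 = 0, so the last digit matches 9^2 = 1.

1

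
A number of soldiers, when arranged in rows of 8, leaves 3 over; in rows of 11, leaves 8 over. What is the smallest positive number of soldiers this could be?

19

x ≡ 3 (mod 8) gives x ∈ {3, 11, 19}.
The first of these with x mod 11 = 8 is 19.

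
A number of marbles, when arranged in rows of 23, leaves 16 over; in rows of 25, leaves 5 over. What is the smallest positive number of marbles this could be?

430

Since 25·12 ≡ 1 (mod 23), take x = 5 + 25·((16−5)·12 mod 23) = 5 + 25·17 = 430.
Check: 430 mod 23 = 16, 430 mod 25 = 5.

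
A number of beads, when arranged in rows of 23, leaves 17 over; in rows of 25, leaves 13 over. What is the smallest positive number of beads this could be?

63

Since 25·12 ≡ 1 (mod 23), take x = 13 + 25·((17−13)·12 mod 23) = 13 + 25·2 = 63.
Check: 63 mod 23 = 17, 63 mod 25 = 13.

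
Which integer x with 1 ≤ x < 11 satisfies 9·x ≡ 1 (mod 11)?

11 = 1·9 + 2
9 = 4·2 + 1
2 = 2·1 + 0
Back-substituting gives 9·5 ≡ 1 (mod 11).

5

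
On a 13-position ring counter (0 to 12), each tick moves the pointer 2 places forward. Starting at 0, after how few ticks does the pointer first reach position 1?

2⁻¹ ≡ 7 (mod 13) because 2·7 = 14 = 1·13 + 1.
So x ≡ 7·1 = 7 ≡ 7 (mod 13).

7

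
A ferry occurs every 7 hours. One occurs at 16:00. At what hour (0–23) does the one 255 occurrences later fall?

1

255·7 = 1785.
1785 mod 24 = 9 (since 74·24 = 1776).
(16 + 9) mod 24 = 1.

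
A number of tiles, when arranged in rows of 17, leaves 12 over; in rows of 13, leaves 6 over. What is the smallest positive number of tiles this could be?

97

Since 13·4 ≡ 1 (mod 17), take x = 6 + 13·((12−6)·4 mod 17) = 6 + 13·7 = 97.
Check: 97 mod 17 = 12, 97 mod 13 = 6.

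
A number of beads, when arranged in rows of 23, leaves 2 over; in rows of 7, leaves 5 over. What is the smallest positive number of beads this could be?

x ≡ 5 (mod 7) gives x ∈ {5, 12, 19, 26, 33, 40, 47, 54, …}.
The first of these with x mod 23 = 2 is 117.

117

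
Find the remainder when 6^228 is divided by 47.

By repeated squaring mod 47: 6^1≡6, 6^2≡36, 6^4≡27, 6^8≡24, 6^16≡12, 6^32≡3, 6^64≡9, 6^128≡34.
Since 228 = 4 + 32 + 64 + 128 in binary, 6^228 ≡ 27·3·9·34 ≡ 17 (mod 47).

17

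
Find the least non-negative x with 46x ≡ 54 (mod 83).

The inverse of 46 mod 83 is 74 (since 46·74 = 3404 ≡ 1).
Multiplying both sides by 74: x ≡ 74·54 = 3996 ≡ 12 (mod 83).
Check: 46·12 = 552 = 6·83 + 54.

12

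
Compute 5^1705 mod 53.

8

By repeated squaring mod 53: 5^1≡5, 5^2≡25, 5^4≡42, 5^8≡15, 5^16≡13, 5^32≡10, 5^64≡47, 5^128≡36, 5^256≡24, 5^512≡46, 5^1024≡49.
1705 = 1 + 8 + 32 + 128 + 512 + 1024, so 5^1705 ≡ 5·15·10·36·46·49 ≡ 8 (mod 53).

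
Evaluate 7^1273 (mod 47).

16

By repeated squaring mod 47: 7^1≡7, 7^2≡2, 7^4≡4, 7^8≡16, 7^16≡21, 7^32≡18, 7^64≡42, 7^128≡25, 7^256≡14, 7^512≡8, 7^1024≡17.
1273 = 1 + 8 + 16 + 32 + 64 + 128 + 1024, so 7^1273 ≡ 7·16·21·18·42·25·17 ≡ 16 (mod 47).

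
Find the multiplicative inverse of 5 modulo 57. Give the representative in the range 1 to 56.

57 = 11·5 + 2
5 = 2·2 + 1
2 = 2·1 + 0
Back-substituting gives 5·23 ≡ 1 (mod 57).

23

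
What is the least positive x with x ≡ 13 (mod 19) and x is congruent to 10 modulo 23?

355

Since 23·5 ≡ 1 (mod 19), take x = 10 + 23·((13−10)·5 mod 19) = 10 + 23·15 = 355.
Check: 355 mod 19 = 13, 355 mod 23 = 10.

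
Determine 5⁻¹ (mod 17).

17 = 3·5 + 2
5 = 2·2 + 1
2 = 2·1 + 0
Back-substituting gives 5·7 ≡ 1 (mod 17).

7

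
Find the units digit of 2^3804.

6

Powers of 2 mod 10 repeat with period 4: 2, 4, 8, 6.
3804 leaves remainder 0 on division by 4, so 2^3804 ends in 6.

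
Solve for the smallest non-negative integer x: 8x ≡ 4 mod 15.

8⁻¹ ≡ 2 (mod 15) because 8·2 = 16 = 1·15 + 1.
So x ≡ 2·4 = 8 ≡ 8 (mod 15).
Check: 8·8 = 64 = 4·15 + 4.

8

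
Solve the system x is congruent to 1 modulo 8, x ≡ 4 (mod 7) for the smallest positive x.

Since 7·7 ≡ 1 (mod 8), take x = 4 + 7·((1−4)·7 mod 8) = 4 + 7·3 = 25.
Check: 25 mod 8 = 1, 25 mod 7 = 4.

25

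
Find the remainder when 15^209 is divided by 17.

Square-and-reduce mod 17: 15^1≡15, 15^2≡4, 15^4≡16, 15^8≡1, 15^16≡1, 15^32≡1, 15^64≡1, 15^128≡1.
209 = 1 + 16 + 64 + 128, so 15^209 ≡ 15·1·1·1 ≡ 15 (mod 17).

15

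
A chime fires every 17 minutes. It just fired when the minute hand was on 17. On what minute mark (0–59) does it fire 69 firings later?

50

69·17 = 1173.
Dividing 1173 by 60 gives quotient 19 and remainder 33.
(17 + 33) mod 60 = 50.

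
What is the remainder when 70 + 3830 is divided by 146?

104

Dividing 3830 by 146 gives quotient 26 and remainder 34.
(70 + 34) mod 146 = 104.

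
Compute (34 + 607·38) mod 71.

25

607·38 = 23066.
23066 − 324·71 = 62, so 23066 ≡ 62 (mod 71).
(34 + 62) mod 71 = 25.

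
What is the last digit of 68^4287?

Last digits of 8^n: 8, 4, 2, 6 (period 4).
4287 mod 4 = 3, so the last digit matches 8^3 = 2.

2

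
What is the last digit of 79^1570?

1

The units digit of 79^n cycles with period 2: 9, 1, …
1570 leaves remainder 0 on division by 2, so 79^1570 ends in 1.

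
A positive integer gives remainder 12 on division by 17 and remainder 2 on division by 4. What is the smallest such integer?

x ≡ 2 (mod 4) gives x ∈ {2, 6, 10, 14, 18, 22, 26, 30, …}.
The first of these with x mod 17 = 12 is 46.

46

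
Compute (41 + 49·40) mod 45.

49·40 = 1960.
1960 mod 45 = 25 (since 43·45 = 1935).
(41 + 25) mod 45 = 21.

21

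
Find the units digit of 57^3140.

1

Last digits of 7^n: 7, 9, 3, 1 (period 4).
3140 mod 4 = 0, so the last digit matches 7^4 = 1.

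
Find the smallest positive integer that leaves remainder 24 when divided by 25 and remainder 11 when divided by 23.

149

x ≡ 11 (mod 23) gives x ∈ {11, 34, 57, 80, 103, 126, 149}.
The first of these with x mod 25 = 24 is 149.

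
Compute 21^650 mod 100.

Square-and-reduce mod 100: 21^1≡21, 21^2≡41, 21^4≡81, 21^8≡61, 21^16≡21, 21^32≡41, 21^64≡81, 21^128≡61, 21^256≡21, 21^512≡41.
Since 650 = 2 + 8 + 128 + 512 in binary, 21^650 ≡ 41·61·61·41 ≡ 1 (mod 100).

1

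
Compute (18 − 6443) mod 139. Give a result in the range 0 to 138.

108

6443 = 46·139 + 49, so 6443 mod 139 = 49.
(18 − 49) mod 139 = 108.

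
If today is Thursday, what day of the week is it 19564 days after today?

Wednesday

19564 = 2794·7 + 6, so 19564 mod 7 = 6.
Thursday + 6 days → Wednesday.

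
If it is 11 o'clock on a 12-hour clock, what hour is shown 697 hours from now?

697 − 58·12 = 1, so 697 ≡ 1 (mod 12).
11 + 1 → 12 on a 12-hour dial.

12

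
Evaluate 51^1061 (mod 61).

18

Square-and-reduce mod 61: 51^1≡51, 51^2≡39, 51^4≡57, 51^8≡16, 51^16≡12, 51^32≡22, 51^64≡57, 51^128≡16, 51^256≡12, 51^512≡22, 51^1024≡57.
1061 = 1 + 4 + 32 + 1024, so 51^1061 ≡ 51·57·22·57 ≡ 18 (mod 61).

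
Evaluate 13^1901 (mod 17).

13

Square-and-reduce mod 17: 13^1≡13, 13^2≡16, 13^4≡1, 13^8≡1, 13^16≡1, 13^32≡1, 13^64≡1, 13^128≡1, 13^256≡1, 13^512≡1, 13^1024≡1.
1901 = 1 + 4 + 8 + 32 + 64 + 256 + 512 + 1024, so 13^1901 ≡ 13·1·1·1·1·1·1·1 ≡ 13 (mod 17).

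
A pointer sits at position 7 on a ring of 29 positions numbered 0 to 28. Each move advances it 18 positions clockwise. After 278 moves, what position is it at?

278·18 = 5004.
5004 − 172·29 = 16, so 5004 ≡ 16 (mod 29).
(7 + 16) mod 29 = 23.

23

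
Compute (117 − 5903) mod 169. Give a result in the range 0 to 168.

5903 mod 169 = 157 (since 34·169 = 5746).
(117 − 157) mod 169 = 129.

129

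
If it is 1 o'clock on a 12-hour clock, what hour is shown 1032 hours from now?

1

Dividing 1032 by 12 gives quotient 86 and remainder 0.
1 + 0 → 1 on a 12-hour dial.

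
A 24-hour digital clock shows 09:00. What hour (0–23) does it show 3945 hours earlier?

Dividing 3945 by 24 gives quotient 164 and remainder 9.
(9 − 9) mod 24 = 0.

0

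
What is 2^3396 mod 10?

6

The units digit of 2^n cycles with period 4: 2, 4, 8, 6, …
3396 mod 4 = 0, so the last digit matches 2^4 = 6.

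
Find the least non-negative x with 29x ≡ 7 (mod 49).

29⁻¹ ≡ 22 (mod 49) because 29·22 = 638 = 13·49 + 1.
Multiplying both sides by 22: x ≡ 22·7 = 154 ≡ 7 (mod 49).
Check: 29·7 = 203 = 4·49 + 7.

7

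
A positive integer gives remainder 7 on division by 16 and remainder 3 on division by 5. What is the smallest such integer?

Since 5·13 ≡ 1 (mod 16), take x = 3 + 5·((7−3)·13 mod 16) = 3 + 5·4 = 23.
Check: 23 mod 16 = 7, 23 mod 5 = 3.

23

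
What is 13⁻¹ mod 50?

50 = 3·13 + 11
13 = 1·11 + 2
11 = 5·2 + 1
2 = 2·1 + 0
Back-substituting gives 13·27 ≡ 1 (mod 50).

27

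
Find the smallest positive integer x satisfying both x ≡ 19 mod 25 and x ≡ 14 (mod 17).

x ≡ 14 (mod 17) gives x ∈ {14, 31, 48, 65, 82, 99, 116, 133, …}.
The first of these with x mod 25 = 19 is 269.

269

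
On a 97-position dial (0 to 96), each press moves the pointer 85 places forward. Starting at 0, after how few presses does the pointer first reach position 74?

10

85⁻¹ ≡ 8 (mod 97) because 85·8 = 680 = 7·97 + 1.
Multiplying both sides by 8: x ≡ 8·74 = 592 ≡ 10 (mod 97).
Check: 85·10 = 850 = 8·97 + 74.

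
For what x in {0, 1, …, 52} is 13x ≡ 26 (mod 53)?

The inverse of 13 mod 53 is 49 (since 13·49 = 637 ≡ 1).
Multiplying both sides by 49: x ≡ 49·26 = 1274 ≡ 2 (mod 53).
Check: 13·2 = 26 = 0·53 + 26.

2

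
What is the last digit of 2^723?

Last digits of 2^n: 2, 4, 8, 6 (period 4).
723 leaves remainder 3 on division by 4, so 2^723 ends in 8.

8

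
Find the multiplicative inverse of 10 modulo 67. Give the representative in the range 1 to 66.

10·47 = 470 = 7·67 + 1, so 10⁻¹ ≡ 47 (mod 67).

47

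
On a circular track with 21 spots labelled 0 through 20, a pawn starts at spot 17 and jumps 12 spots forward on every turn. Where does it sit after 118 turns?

5

118·12 = 1416.
1416 − 67·21 = 9, so 1416 ≡ 9 (mod 21).
(17 + 9) mod 21 = 5.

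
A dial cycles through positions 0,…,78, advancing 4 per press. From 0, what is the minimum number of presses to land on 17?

24

4⁻¹ ≡ 20 (mod 79) because 4·20 = 80 = 1·79 + 1.
So x ≡ 20·17 = 340 ≡ 24 (mod 79).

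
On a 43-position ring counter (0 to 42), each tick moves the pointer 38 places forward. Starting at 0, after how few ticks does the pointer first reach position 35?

36

38⁻¹ ≡ 17 (mod 43) because 38·17 = 646 = 15·43 + 1.
So x ≡ 17·35 = 595 ≡ 36 (mod 43).
Check: 38·36 = 1368 = 31·43 + 35.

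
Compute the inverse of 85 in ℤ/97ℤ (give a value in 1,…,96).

85·8 = 680 = 7·97 + 1, so 85⁻¹ ≡ 8 (mod 97).

8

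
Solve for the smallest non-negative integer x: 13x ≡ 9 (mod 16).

13

The inverse of 13 mod 16 is 5 (since 13·5 = 65 ≡ 1).
Multiplying both sides by 5: x ≡ 5·9 = 45 ≡ 13 (mod 16).
Check: 13·13 = 169 = 10·16 + 9.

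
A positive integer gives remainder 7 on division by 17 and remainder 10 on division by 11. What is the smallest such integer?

Since 11·14 ≡ 1 (mod 17), take x = 10 + 11·((7−10)·14 mod 17) = 10 + 11·9 = 109.
Check: 109 mod 17 = 7, 109 mod 11 = 10.

109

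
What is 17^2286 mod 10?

9

The units digit of 17^n cycles with period 4: 7, 9, 3, 1, …
2286 leaves remainder 2 on division by 4, so 17^2286 ends in 9.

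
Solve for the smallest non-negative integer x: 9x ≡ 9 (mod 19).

1

9⁻¹ ≡ 17 (mod 19) because 9·17 = 153 = 8·19 + 1.
So x ≡ 17·9 = 153 ≡ 1 (mod 19).
Check: 9·1 = 9 = 0·19 + 9.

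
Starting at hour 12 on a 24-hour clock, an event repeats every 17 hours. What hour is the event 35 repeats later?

35·17 = 595.
Dividing 595 by 24 gives quotient 24 and remainder 19.
(12 + 19) mod 24 = 7.

7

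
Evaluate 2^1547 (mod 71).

57

Square-and-reduce mod 71: 2^1≡2, 2^2≡4, 2^4≡16, 2^8≡43, 2^16≡3, 2^32≡9, 2^64≡10, 2^128≡29, 2^256≡60, 2^512≡50, 2^1024≡15.
1547 = 1 + 2 + 8 + 512 + 1024, so 2^1547 ≡ 2·4·43·50·15 ≡ 57 (mod 71).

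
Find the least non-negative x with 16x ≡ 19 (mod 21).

13

The inverse of 16 mod 21 is 4 (since 16·4 = 64 ≡ 1).
So x ≡ 4·19 = 76 ≡ 13 (mod 21).
Check: 16·13 = 208 = 9·21 + 19.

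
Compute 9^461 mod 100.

Square-and-reduce mod 100: 9^1≡9, 9^2≡81, 9^4≡61, 9^8≡21, 9^16≡41, 9^32≡81, 9^64≡61, 9^128≡21, 9^256≡41.
Since 461 = 1 + 4 + 8 + 64 + 128 + 256 in binary, 9^461 ≡ 9·61·21·61·21·41 ≡ 9 (mod 100).

9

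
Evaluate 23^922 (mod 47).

12

Successive squares of 23 mod 47: 23^1≡23, 23^2≡12, 23^4≡3, 23^8≡9, 23^16≡34, 23^32≡28, 23^64≡32, 23^128≡37, 23^256≡6, 23^512≡36.
Since 922 = 2 + 8 + 16 + 128 + 256 + 512 in binary, 23^922 ≡ 12·9·34·37·6·36 ≡ 12 (mod 47).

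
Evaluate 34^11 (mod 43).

By repeated squaring mod 43: 34^1≡34, 34^2≡38, 34^4≡25, 34^8≡23.
Since 11 = 1 + 2 + 8 in binary, 34^11 ≡ 34·38·23 ≡ 3 (mod 43).

3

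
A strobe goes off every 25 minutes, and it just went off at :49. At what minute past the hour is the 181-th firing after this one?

14

181·25 = 4525.
Dividing 4525 by 60 gives quotient 75 and remainder 25.
(49 + 25) mod 60 = 14.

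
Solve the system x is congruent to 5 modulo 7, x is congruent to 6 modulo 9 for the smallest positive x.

33

Since 9·4 ≡ 1 (mod 7), take x = 6 + 9·((5−6)·4 mod 7) = 6 + 9·3 = 33.
Check: 33 mod 7 = 5, 33 mod 9 = 6.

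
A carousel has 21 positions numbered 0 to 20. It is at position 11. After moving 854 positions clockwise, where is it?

854 − 40·21 = 14, so 854 ≡ 14 (mod 21).
(11 + 14) mod 21 = 4.

4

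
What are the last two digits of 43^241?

Square-and-reduce mod 100: 43^1≡43, 43^2≡49, 43^4≡1, 43^8≡1, 43^16≡1, 43^32≡1, 43^64≡1, 43^128≡1.
Since 241 = 1 + 16 + 32 + 64 + 128 in binary, 43^241 ≡ 43·1·1·1·1 ≡ 43 (mod 100).

43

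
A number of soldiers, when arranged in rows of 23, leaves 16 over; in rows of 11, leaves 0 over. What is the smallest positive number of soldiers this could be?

Since 11·21 ≡ 1 (mod 23), take x = 0 + 11·((16−0)·21 mod 23) = 0 + 11·14 = 154.
Check: 154 mod 23 = 16, 154 mod 11 = 0.

154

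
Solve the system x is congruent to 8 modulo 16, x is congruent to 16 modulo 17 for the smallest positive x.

152

Since 17·1 ≡ 1 (mod 16), take x = 16 + 17·((8−16)·1 mod 16) = 16 + 17·8 = 152.
Check: 152 mod 16 = 8, 152 mod 17 = 16.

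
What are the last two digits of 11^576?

61

Successive squares of 11 mod 100: 11^1≡11, 11^2≡21, 11^4≡41, 11^8≡81, 11^16≡61, 11^32≡21, 11^64≡41, 11^128≡81, 11^256≡61, 11^512≡21.
576 = 64 + 512, so 11^576 ≡ 41·21 ≡ 61 (mod 100).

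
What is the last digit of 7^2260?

Last digits of 7^n: 7, 9, 3, 1 (period 4).
2260 leaves remainder 0 on division by 4, so 7^2260 ends in 1.

1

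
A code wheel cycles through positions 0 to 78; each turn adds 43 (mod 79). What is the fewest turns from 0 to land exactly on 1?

68

43·68 = 2924 = 37·79 + 1, so 43⁻¹ ≡ 68 (mod 79).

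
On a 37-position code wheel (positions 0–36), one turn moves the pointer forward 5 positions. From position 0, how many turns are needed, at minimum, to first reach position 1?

37 = 7·5 + 2
5 = 2·2 + 1
2 = 2·1 + 0
Back-substituting gives 5·15 ≡ 1 (mod 37).

15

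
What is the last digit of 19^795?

Powers of 9 mod 10 repeat with period 2: 9, 1.
795 leaves remainder 1 on division by 2, so 19^795 ends in 9.

9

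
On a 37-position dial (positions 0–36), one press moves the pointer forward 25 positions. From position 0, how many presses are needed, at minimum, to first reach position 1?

37 = 1·25 + 12
25 = 2·12 + 1
12 = 12·1 + 0
Back-substituting gives 25·3 ≡ 1 (mod 37).

3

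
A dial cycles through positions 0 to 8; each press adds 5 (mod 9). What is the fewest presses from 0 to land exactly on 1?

2

9 = 1·5 + 4
5 = 1·4 + 1
4 = 4·1 + 0
Back-substituting gives 5·2 ≡ 1 (mod 9).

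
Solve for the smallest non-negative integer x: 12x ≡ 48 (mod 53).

4

12⁻¹ ≡ 31 (mod 53) because 12·31 = 372 = 7·53 + 1.
So x ≡ 31·48 = 1488 ≡ 4 (mod 53).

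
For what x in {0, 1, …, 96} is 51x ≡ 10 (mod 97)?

51⁻¹ ≡ 78 (mod 97) because 51·78 = 3978 = 41·97 + 1.
So x ≡ 78·10 = 780 ≡ 4 (mod 97).

4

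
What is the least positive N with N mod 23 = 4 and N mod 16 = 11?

x ≡ 11 (mod 16) gives x ∈ {11, 27}.
The first of these with x mod 23 = 4 is 27.

27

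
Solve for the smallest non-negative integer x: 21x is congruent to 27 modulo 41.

The inverse of 21 mod 41 is 2 (since 21·2 = 42 ≡ 1).
Multiplying both sides by 2: x ≡ 2·27 = 54 ≡ 13 (mod 41).
Check: 21·13 = 273 = 6·41 + 27.

13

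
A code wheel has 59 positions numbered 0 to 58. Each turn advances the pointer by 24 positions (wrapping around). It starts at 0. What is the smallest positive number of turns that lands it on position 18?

24⁻¹ ≡ 32 (mod 59) because 24·32 = 768 = 13·59 + 1.
Multiplying both sides by 32: x ≡ 32·18 = 576 ≡ 45 (mod 59).

45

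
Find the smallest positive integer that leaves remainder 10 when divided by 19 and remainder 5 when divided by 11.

181

Since 11·7 ≡ 1 (mod 19), take x = 5 + 11·((10−5)·7 mod 19) = 5 + 11·16 = 181.
Check: 181 mod 19 = 10, 181 mod 11 = 5.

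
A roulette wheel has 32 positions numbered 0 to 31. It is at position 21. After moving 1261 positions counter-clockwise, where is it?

1261 mod 32 = 13 (since 39·32 = 1248).
(21 − 13) mod 32 = 8.

8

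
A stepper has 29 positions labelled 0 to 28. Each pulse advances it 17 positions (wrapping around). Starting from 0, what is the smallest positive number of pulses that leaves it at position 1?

12

29 = 1·17 + 12
17 = 1·12 + 5
12 = 2·5 + 2
5 = 2·2 + 1
2 = 2·1 + 0
Back-substituting gives 17·12 ≡ 1 (mod 29).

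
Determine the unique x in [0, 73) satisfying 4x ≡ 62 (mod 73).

52

4⁻¹ ≡ 55 (mod 73) because 4·55 = 220 = 3·73 + 1.
So x ≡ 55·62 = 3410 ≡ 52 (mod 73).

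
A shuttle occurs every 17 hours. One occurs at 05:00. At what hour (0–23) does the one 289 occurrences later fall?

22

289·17 = 4913.
4913 mod 24 = 17 (since 204·24 = 4896).
(5 + 17) mod 24 = 22.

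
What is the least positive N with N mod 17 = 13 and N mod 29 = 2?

234

x ≡ 13 (mod 17) gives x ∈ {13, 30, 47, 64, 81, 98, 115, 132, …}.
The first of these with x mod 29 = 2 is 234.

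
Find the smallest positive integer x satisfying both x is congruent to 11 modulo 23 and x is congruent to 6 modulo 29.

x ≡ 11 (mod 23) gives x ∈ {11, 34, 57, 80, 103, 126, 149, 172, …}.
The first of these with x mod 29 = 6 is 586.

586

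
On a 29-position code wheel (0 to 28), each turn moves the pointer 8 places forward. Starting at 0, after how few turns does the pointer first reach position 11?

5

The inverse of 8 mod 29 is 11 (since 8·11 = 88 ≡ 1).
Multiplying both sides by 11: x ≡ 11·11 = 121 ≡ 5 (mod 29).
Check: 8·5 = 40 = 1·29 + 11.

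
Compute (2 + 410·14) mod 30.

12

410·14 = 5740.
5740 mod 30 = 10 (since 191·30 = 5730).
(2 + 10) mod 30 = 12.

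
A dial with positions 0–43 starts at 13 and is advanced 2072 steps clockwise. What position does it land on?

17

2072 = 47·44 + 4, so 2072 mod 44 = 4.
(13 + 4) mod 44 = 17.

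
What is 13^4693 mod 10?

Last digits of 3^n: 3, 9, 7, 1 (period 4).
4693 mod 4 = 1, so the last digit matches 3^1 = 3.

3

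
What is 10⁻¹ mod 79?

79 = 7·10 + 9
10 = 1·9 + 1
9 = 9·1 + 0
Back-substituting gives 10·8 ≡ 1 (mod 79).

8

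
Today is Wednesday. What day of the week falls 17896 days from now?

Dividing 17896 by 7 gives quotient 2556 and remainder 4.
Wednesday + 4 days → Sunday.

Sunday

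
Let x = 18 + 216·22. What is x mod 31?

27

216·22 = 4752.
4752 mod 31 = 9 (since 153·31 = 4743).
(18 + 9) mod 31 = 27.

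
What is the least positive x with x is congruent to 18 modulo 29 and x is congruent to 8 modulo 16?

424

x ≡ 8 (mod 16) gives x ∈ {8, 24, 40, 56, 72, 88, 104, 120, …}.
The first of these with x mod 29 = 18 is 424.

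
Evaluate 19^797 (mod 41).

Square-and-reduce mod 41: 19^1≡19, 19^2≡33, 19^4≡23, 19^8≡37, 19^16≡16, 19^32≡10, 19^64≡18, 19^128≡37, 19^256≡16, 19^512≡10.
797 = 1 + 4 + 8 + 16 + 256 + 512, so 19^797 ≡ 19·23·37·16·16·10 ≡ 24 (mod 41).

24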